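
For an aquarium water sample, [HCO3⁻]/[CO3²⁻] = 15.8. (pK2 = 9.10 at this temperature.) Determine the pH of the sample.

From K2 = [H⁺][CO3²⁻]/[HCO3⁻]:  pH = pK2 − log₁₀([HCO3⁻]/[CO3²⁻])
log₁₀(15.8) = +1.199
pH = 9.10 − (+1.199) = 7.90

pH = 7.90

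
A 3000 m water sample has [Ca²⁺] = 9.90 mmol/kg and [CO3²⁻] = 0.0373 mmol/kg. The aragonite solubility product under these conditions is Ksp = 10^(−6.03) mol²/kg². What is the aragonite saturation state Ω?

Ksp = 10^(−6.03) = 9.333×10^-7
Ω = [Ca²⁺][CO3²⁻]/Ksp = (9.90×10^-3)(0.0373×10^-3) / 9.333×10^-7 = 0.396

Ω = 0.396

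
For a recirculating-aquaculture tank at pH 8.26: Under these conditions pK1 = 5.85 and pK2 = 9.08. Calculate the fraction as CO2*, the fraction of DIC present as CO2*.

α₀ = 1 / (1 + K1/[H⁺] + K1K2/[H⁺]²) = 1 / (1 + 10^+2.41 + 10^+1.59)
   = 1 / (1 + 257.04 + 38.905) = 1/296.94 = 0.003368

α₀ = 0.00337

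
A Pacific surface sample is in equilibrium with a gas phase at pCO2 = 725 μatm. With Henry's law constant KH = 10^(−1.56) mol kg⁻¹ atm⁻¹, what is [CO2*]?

KH = 10^(−1.56) = 2.754×10^-2 mol kg⁻¹ atm⁻¹
[CO2*] = KH · pCO2 = 2.754×10^-2 × 725×10^-6 atm = 2.00×10^-5 mol/kg

[CO2*] = 20.0 μmol/kg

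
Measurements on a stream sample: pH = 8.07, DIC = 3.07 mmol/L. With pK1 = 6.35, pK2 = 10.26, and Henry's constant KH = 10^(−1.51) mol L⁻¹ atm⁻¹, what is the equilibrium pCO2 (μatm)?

pCO2 = 1850 μatm

α₀ = 1 / (1 + K1/[H⁺] + K1K2/[H⁺]²) = 1 / (1 + 10^+1.72 + 10^-0.47)
   = 1 / (1 + 52.481 + 0.33884) = 1/53.820 = 0.01858
[CO2*] = α₀ × DIC = 0.01858 × 3.07 = 0.05704 mmol/L
pCO2 = [CO2*]/KH = 5.704×10^-5 / 3.090×10^-2 = 1850 μatm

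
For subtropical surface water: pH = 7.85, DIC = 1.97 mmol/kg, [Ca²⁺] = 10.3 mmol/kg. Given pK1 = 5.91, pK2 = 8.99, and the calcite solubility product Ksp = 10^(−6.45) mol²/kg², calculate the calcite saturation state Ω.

Ω = 3.82

α₂ = 1 / (1 + [H⁺]/K2 + [H⁺]²/(K1K2)) = 1 / (1 + 10^+1.14 + 10^-0.80)
   = 1 / (1 + 13.804 + 0.15849) = 1/14.962 = 0.06683
[CO3²⁻] = α₂ × DIC = 0.06683 × 1.97 = 0.1317 mmol/kg
Ksp = 10^(−6.45) = 3.548×10^-7
Ω = [Ca²⁺][CO3²⁻]/Ksp = (10.3×10^-3)(1.317×10^-4) / 3.548×10^-7 = 3.82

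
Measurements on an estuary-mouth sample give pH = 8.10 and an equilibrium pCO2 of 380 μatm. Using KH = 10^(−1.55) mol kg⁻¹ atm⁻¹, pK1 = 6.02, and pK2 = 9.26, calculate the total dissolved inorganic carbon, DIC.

DIC = 1.39 mmol/kg

[CO2*] = KH · pCO2 = 10^(−1.55) × 380×10^-6 = 1.071×10^-5 mol/kg
α₀ = 1/(1 + K1/[H⁺] + K1K2/[H⁺]²) = 1/(1 + 10^+2.08 + 10^+0.92) = 0.007719
DIC = [CO2*]/α₀ = 1.071×10^-5 / 0.007719 = 1.39 mmol/kg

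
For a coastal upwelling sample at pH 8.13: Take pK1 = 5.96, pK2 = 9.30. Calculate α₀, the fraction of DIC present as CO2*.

α₀ = 0.00629

α₀ = 1 / (1 + K1/[H⁺] + K1K2/[H⁺]²) = 1 / (1 + 10^+2.17 + 10^+1.00)
   = 1 / (1 + 147.91 + 10.000) = 1/158.91 = 0.006293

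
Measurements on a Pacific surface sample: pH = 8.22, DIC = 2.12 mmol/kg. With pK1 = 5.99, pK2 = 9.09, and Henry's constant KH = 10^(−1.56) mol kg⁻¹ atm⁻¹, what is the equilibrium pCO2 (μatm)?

α₀ = 1 / (1 + K1/[H⁺] + K1K2/[H⁺]²) = 1 / (1 + 10^+2.23 + 10^+1.36)
   = 1 / (1 + 169.82 + 22.909) = 1/193.73 = 0.005162
[CO2*] = α₀ × DIC = 0.005162 × 2.12 = 0.01094 mmol/kg = 10.94 μmol/kg
pCO2 = [CO2*]/KH = 1.094×10^-5 / 2.754×10^-2 = 397 μatm

pCO2 = 397 μatm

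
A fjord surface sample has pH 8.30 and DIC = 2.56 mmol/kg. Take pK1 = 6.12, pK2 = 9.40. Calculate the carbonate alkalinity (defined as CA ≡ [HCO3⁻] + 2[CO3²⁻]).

CA = [HCO3⁻] + 2[CO3²⁻] = (α₁ + 2α₂)·DIC
At pH 8.30: [H⁺]/K1 = 10^-2.18 = 0.0066069, K2/[H⁺] = 10^-1.10 = 0.079433
α₁ = 1/(1 + 0.0066069 + 0.079433) = 1/1.0860 = 0.9208; α₂ = α₁·K2/[H⁺] = 0.07314
α₁ + 2α₂ = 1.0671
CA = 1.0671 × 2.56 = 2.73 mmol/kg

CA = 2.73 mmol/kg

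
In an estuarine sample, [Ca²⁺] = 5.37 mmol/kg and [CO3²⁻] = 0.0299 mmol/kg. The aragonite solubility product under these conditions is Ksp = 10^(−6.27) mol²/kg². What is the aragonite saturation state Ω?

Ksp = 10^(−6.27) = 5.370×10^-7
Ω = [Ca²⁺][CO3²⁻]/Ksp = (5.37×10^-3)(0.0299×10^-3) / 5.370×10^-7 = 0.299

Ω = 0.299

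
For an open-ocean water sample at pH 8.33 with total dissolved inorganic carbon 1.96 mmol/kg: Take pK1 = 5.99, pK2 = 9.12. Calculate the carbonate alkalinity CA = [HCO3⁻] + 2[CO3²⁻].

CA = 2.22 mmol/kg

CA = [HCO3⁻] + 2[CO3²⁻] = (α₁ + 2α₂)·DIC
At pH 8.33: [H⁺]/K1 = 10^-2.34 = 0.0045709, K2/[H⁺] = 10^-0.79 = 0.16218
α₁ = 1/(1 + 0.0045709 + 0.16218) = 1/1.1668 = 0.8571; α₂ = α₁·K2/[H⁺] = 0.1390
α₁ + 2α₂ = 1.1351
CA = 1.1351 × 1.96 = 2.22 mmol/kg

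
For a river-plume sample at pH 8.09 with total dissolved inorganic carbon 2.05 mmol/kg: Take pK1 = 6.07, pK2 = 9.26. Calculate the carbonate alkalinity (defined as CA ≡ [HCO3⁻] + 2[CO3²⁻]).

CA = 2.16 mmol/kg

CA = [HCO3⁻] + 2[CO3²⁻] = (α₁ + 2α₂)·DIC
At pH 8.09: [H⁺]/K1 = 10^-2.02 = 0.0095499, K2/[H⁺] = 10^-1.17 = 0.067608
α₁ = 1/(1 + 0.0095499 + 0.067608) = 1/1.0772 = 0.9284; α₂ = α₁·K2/[H⁺] = 0.06277
α₁ + 2α₂ = 1.0539
CA = 1.0539 × 2.05 = 2.16 mmol/kg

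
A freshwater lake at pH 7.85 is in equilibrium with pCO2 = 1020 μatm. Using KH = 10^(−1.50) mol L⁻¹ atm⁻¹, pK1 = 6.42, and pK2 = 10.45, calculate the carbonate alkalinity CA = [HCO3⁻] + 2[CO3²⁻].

[CO2*] = KH · pCO2 = 10^(−1.50) × 1020×10^-6 = 3.226×10^-5 mol/L
α₀ = 1/(1 + K1/[H⁺] + K1K2/[H⁺]²) = 1/(1 + 10^+1.43 + 10^-1.17) = 0.03574
DIC = [CO2*]/α₀ = 3.226×10^-5 / 0.03574 = 0.9026 mmol/L
CA = (α₁ + 2α₂)·DIC = (0.9618 + 2×0.002416) × 0.9026 = 0.873 mmol/L

CA = 0.873 mmol/L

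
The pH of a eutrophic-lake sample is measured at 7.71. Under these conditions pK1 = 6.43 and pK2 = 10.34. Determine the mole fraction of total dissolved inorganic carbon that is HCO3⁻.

α₁ = 0.948

α₁ = 1 / (1 + [H⁺]/K1 + K2/[H⁺]) = 1 / (1 + 10^-1.28 + 10^-2.63)
   = 1 / (1 + 0.052481 + 0.0023442) = 1/1.0548 = 0.9480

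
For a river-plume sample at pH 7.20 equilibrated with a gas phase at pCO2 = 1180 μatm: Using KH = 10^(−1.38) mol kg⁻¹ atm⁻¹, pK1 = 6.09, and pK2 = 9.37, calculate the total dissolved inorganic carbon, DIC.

DIC = 0.687 mmol/kg

[CO2*] = KH · pCO2 = 10^(−1.38) × 1180×10^-6 = 4.919×10^-5 mol/kg
α₀ = 1/(1 + K1/[H⁺] + K1K2/[H⁺]²) = 1/(1 + 10^+1.11 + 10^-1.06) = 0.07158
DIC = [CO2*]/α₀ = 4.919×10^-5 / 0.07158 = 0.687 mmol/kg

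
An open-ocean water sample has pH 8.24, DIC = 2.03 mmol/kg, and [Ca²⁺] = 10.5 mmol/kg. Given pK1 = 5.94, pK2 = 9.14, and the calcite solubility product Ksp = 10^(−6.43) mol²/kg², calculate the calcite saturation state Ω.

Ω = 6.39

α₂ = 1 / (1 + [H⁺]/K2 + [H⁺]²/(K1K2)) = 1 / (1 + 10^+0.90 + 10^-1.40)
   = 1 / (1 + 7.9433 + 0.039811) = 1/8.9831 = 0.1113
[CO3²⁻] = α₂ × DIC = 0.1113 × 2.03 = 0.2260 mmol/kg
Ksp = 10^(−6.43) = 3.715×10^-7
Ω = [Ca²⁺][CO3²⁻]/Ksp = (10.5×10^-3)(2.260×10^-4) / 3.715×10^-7 = 6.39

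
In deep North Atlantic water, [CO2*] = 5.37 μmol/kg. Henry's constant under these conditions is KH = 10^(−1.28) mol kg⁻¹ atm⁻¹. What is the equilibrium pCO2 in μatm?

pCO2 = 102 μatm

KH = 10^(−1.28) = 5.248×10^-2 mol kg⁻¹ atm⁻¹
pCO2 = [CO2*]/KH = 5.37×10^-6 / 5.248×10^-2 = 1.02×10^-4 atm = 102 μatm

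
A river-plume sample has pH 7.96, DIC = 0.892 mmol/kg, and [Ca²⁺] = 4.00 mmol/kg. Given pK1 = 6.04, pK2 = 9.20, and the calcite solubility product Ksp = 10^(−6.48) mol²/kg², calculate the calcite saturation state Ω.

α₂ = 1 / (1 + [H⁺]/K2 + [H⁺]²/(K1K2)) = 1 / (1 + 10^+1.24 + 10^-0.68)
   = 1 / (1 + 17.378 + 0.20893) = 1/18.587 = 0.05380
[CO3²⁻] = α₂ × DIC = 0.05380 × 0.892 = 0.04799 mmol/kg
Ksp = 10^(−6.48) = 3.311×10^-7
Ω = [Ca²⁺][CO3²⁻]/Ksp = (4.00×10^-3)(4.799×10^-5) / 3.311×10^-7 = 0.580

Ω = 0.580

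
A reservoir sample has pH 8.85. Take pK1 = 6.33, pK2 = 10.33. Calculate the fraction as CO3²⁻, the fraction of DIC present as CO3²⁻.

α₂ = 0.0320

α₂ = 1 / (1 + [H⁺]/K2 + [H⁺]²/(K1K2)) = 1 / (1 + 10^+1.48 + 10^-1.04)
   = 1 / (1 + 30.200 + 0.091201) = 1/31.291 = 0.03196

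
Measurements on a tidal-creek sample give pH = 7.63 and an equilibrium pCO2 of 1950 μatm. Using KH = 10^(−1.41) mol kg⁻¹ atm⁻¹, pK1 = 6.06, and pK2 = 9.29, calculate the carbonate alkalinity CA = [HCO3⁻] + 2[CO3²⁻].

[CO2*] = KH · pCO2 = 10^(−1.41) × 1950×10^-6 = 7.586×10^-5 mol/kg
α₀ = 1/(1 + K1/[H⁺] + K1K2/[H⁺]²) = 1/(1 + 10^+1.57 + 10^-0.09) = 0.02566
DIC = [CO2*]/α₀ = 7.586×10^-5 / 0.02566 = 2.956 mmol/kg
CA = (α₁ + 2α₂)·DIC = (0.9535 + 2×0.02086) × 2.956 = 2.94 mmol/kg

CA = 2.94 mmol/kg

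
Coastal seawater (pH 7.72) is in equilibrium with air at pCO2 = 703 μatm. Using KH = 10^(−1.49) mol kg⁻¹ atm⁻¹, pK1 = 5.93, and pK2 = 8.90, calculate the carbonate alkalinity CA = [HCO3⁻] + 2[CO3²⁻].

[CO2*] = KH · pCO2 = 10^(−1.49) × 703×10^-6 = 2.275×10^-5 mol/kg
α₀ = 1/(1 + K1/[H⁺] + K1K2/[H⁺]²) = 1/(1 + 10^+1.79 + 10^+0.61) = 0.01499
DIC = [CO2*]/α₀ = 2.275×10^-5 / 0.01499 = 1.518 mmol/kg
CA = (α₁ + 2α₂)·DIC = (0.9240 + 2×0.06105) × 1.518 = 1.59 mmol/kg

CA = 1.59 mmol/kg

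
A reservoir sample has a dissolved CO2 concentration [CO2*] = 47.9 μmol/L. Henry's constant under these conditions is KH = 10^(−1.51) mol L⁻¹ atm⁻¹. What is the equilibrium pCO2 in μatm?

KH = 10^(−1.51) = 3.090×10^-2 mol L⁻¹ atm⁻¹
pCO2 = [CO2*]/KH = 47.9×10^-6 / 3.090×10^-2 = 1.55×10^-3 atm = 1550 μatm

pCO2 = 1550 μatm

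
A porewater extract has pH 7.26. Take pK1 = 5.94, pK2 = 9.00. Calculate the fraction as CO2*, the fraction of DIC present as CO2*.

α₀ = 1 / (1 + K1/[H⁺] + K1K2/[H⁺]²) = 1 / (1 + 10^+1.32 + 10^-0.42)
   = 1 / (1 + 20.893 + 0.38019) = 1/22.273 = 0.04490

α₀ = 0.0449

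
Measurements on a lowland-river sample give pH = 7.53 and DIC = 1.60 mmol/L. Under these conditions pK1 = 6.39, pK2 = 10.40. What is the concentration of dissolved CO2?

α₀ = 1 / (1 + K1/[H⁺] + K1K2/[H⁺]²) = 1 / (1 + 10^+1.14 + 10^-1.73)
   = 1 / (1 + 13.804 + 0.018621) = 1/14.822 = 0.06747
[CO2*] = α₀ × DIC = 0.06747 × 1.60 = 0.108 mmol/L

[CO2*] = 0.108 mmol/L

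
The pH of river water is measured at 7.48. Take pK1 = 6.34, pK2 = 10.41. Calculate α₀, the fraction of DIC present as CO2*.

α₀ = 0.0675

α₀ = 1 / (1 + K1/[H⁺] + K1K2/[H⁺]²) = 1 / (1 + 10^+1.14 + 10^-1.79)
   = 1 / (1 + 13.804 + 0.016218) = 1/14.820 = 0.06748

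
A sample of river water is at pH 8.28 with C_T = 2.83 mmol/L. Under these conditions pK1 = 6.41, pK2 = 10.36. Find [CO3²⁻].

α₂ = 1 / (1 + [H⁺]/K2 + [H⁺]²/(K1K2)) = 1 / (1 + 10^+2.08 + 10^+0.21)
   = 1 / (1 + 120.23 + 1.6218) = 1/122.85 = 0.008140
[CO3²⁻] = α₂ × DIC = 0.008140 × 2.83 = 0.0230 mmol/L

[CO3²⁻] = 0.0230 mmol/L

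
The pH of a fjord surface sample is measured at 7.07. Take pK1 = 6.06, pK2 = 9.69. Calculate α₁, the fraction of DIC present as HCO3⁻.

α₁ = 0.909

α₁ = 1 / (1 + [H⁺]/K1 + K2/[H⁺]) = 1 / (1 + 10^-1.01 + 10^-2.62)
   = 1 / (1 + 0.097724 + 0.0023988) = 1/1.1001 = 0.9090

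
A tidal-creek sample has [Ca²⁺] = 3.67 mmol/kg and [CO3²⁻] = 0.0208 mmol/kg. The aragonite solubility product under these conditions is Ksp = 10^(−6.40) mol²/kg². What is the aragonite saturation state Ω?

Ω = 0.192

Ksp = 10^(−6.40) = 3.981×10^-7
Ω = [Ca²⁺][CO3²⁻]/Ksp = (3.67×10^-3)(0.0208×10^-3) / 3.981×10^-7 = 0.192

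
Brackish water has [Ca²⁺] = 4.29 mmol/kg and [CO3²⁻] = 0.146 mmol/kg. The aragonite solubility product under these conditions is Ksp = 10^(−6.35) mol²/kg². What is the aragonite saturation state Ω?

Ω = 1.40

Ksp = 10^(−6.35) = 4.467×10^-7
Ω = [Ca²⁺][CO3²⁻]/Ksp = (4.29×10^-3)(0.146×10^-3) / 4.467×10^-7 = 1.40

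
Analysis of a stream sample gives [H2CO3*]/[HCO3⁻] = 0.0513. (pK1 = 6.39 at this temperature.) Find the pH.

pH = 7.68

From K1 = [H⁺][HCO3⁻]/[H2CO3*]:  pH = pK1 − log₁₀([H2CO3*]/[HCO3⁻])
log₁₀(0.0513) = -1.290
pH = 6.39 − (-1.290) = 7.68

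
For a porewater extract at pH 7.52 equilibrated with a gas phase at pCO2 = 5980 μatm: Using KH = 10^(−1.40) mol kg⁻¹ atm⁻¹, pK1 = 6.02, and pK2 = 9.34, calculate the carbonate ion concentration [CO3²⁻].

[CO2*] = KH · pCO2 = 10^(−1.40) × 5980×10^-6 = 2.381×10^-4 mol/kg
α₀ = 1/(1 + K1/[H⁺] + K1K2/[H⁺]²) = 1/(1 + 10^+1.50 + 10^-0.32) = 0.03021
DIC = [CO2*]/α₀ = 2.381×10^-4 / 0.03021 = 7.880 mmol/kg
[CO3²⁻] = α₂·DIC; α₂ = 0.01446, so [CO3²⁻] = 0.01446 × 7.880 = 0.114 mmol/kg

[CO3²⁻] = 0.114 mmol/kg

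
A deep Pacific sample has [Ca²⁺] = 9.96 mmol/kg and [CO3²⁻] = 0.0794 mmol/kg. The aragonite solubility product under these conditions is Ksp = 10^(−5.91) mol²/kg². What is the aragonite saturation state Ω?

Ksp = 10^(−5.91) = 1.230×10^-6
Ω = [Ca²⁺][CO3²⁻]/Ksp = (9.96×10^-3)(0.0794×10^-3) / 1.230×10^-6 = 0.643

Ω = 0.643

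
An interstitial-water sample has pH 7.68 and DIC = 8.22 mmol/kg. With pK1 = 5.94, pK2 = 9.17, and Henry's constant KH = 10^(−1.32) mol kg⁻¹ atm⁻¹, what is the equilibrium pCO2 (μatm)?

pCO2 = 2970 μatm

α₀ = 1 / (1 + K1/[H⁺] + K1K2/[H⁺]²) = 1 / (1 + 10^+1.74 + 10^+0.25)
   = 1 / (1 + 54.954 + 1.7783) = 1/57.732 = 0.01732
[CO2*] = α₀ × DIC = 0.01732 × 8.22 = 0.1424 mmol/kg
pCO2 = [CO2*]/KH = 1.424×10^-4 / 4.786×10^-2 = 2970 μatm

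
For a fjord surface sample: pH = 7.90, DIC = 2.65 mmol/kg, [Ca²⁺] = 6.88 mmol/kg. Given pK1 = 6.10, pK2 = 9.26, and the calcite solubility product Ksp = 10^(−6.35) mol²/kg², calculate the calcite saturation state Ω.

α₂ = 1 / (1 + [H⁺]/K2 + [H⁺]²/(K1K2)) = 1 / (1 + 10^+1.36 + 10^-0.44)
   = 1 / (1 + 22.909 + 0.36308) = 1/24.272 = 0.04120
[CO3²⁻] = α₂ × DIC = 0.04120 × 2.65 = 0.1092 mmol/kg
Ksp = 10^(−6.35) = 4.467×10^-7
Ω = [Ca²⁺][CO3²⁻]/Ksp = (6.88×10^-3)(1.092×10^-4) / 4.467×10^-7 = 1.68

Ω = 1.68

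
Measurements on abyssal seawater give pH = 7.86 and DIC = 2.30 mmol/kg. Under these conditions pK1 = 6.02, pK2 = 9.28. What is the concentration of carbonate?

[CO3²⁻] = 0.0831 mmol/kg

α₂ = 1 / (1 + [H⁺]/K2 + [H⁺]²/(K1K2)) = 1 / (1 + 10^+1.42 + 10^-0.42)
   = 1 / (1 + 26.303 + 0.38019) = 1/27.683 = 0.03612
[CO3²⁻] = α₂ × DIC = 0.03612 × 2.30 = 0.0831 mmol/kg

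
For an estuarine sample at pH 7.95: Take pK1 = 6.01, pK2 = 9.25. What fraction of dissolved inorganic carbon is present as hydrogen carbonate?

α₁ = 0.942

α₁ = 1 / (1 + [H⁺]/K1 + K2/[H⁺]) = 1 / (1 + 10^-1.94 + 10^-1.30)
   = 1 / (1 + 0.011482 + 0.050119) = 1/1.0616 = 0.9420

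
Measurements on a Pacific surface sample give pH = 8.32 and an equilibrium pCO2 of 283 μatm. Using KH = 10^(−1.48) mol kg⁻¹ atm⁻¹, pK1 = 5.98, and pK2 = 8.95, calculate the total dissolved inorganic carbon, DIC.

DIC = 2.54 mmol/kg

[CO2*] = KH · pCO2 = 10^(−1.48) × 283×10^-6 = 9.371×10^-6 mol/kg
α₀ = 1/(1 + K1/[H⁺] + K1K2/[H⁺]²) = 1/(1 + 10^+2.34 + 10^+1.71) = 0.003689
DIC = [CO2*]/α₀ = 9.371×10^-6 / 0.003689 = 2.54 mmol/kg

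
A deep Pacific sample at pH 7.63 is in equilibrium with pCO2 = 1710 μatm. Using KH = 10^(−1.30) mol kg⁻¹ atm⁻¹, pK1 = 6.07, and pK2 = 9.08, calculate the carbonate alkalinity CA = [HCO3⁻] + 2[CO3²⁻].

CA = 3.33 mmol/kg

[CO2*] = KH · pCO2 = 10^(−1.30) × 1710×10^-6 = 8.570×10^-5 mol/kg
α₀ = 1/(1 + K1/[H⁺] + K1K2/[H⁺]²) = 1/(1 + 10^+1.56 + 10^+0.11) = 0.02591
DIC = [CO2*]/α₀ = 8.570×10^-5 / 0.02591 = 3.308 mmol/kg
CA = (α₁ + 2α₂)·DIC = (0.9407 + 2×0.03338) × 3.308 = 3.33 mmol/kg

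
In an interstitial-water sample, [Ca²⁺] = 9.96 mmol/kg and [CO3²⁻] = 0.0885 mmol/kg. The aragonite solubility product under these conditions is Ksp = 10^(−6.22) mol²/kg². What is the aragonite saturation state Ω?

Ω = 1.46

Ksp = 10^(−6.22) = 6.026×10^-7
Ω = [Ca²⁺][CO3²⁻]/Ksp = (9.96×10^-3)(0.0885×10^-3) / 6.026×10^-7 = 1.46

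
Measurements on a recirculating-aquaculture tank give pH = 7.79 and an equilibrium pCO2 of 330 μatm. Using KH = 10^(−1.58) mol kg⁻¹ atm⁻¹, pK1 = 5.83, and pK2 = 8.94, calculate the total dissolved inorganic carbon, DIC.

[CO2*] = KH · pCO2 = 10^(−1.58) × 330×10^-6 = 8.680×10^-6 mol/kg
α₀ = 1/(1 + K1/[H⁺] + K1K2/[H⁺]²) = 1/(1 + 10^+1.96 + 10^+0.81) = 0.01014
DIC = [CO2*]/α₀ = 8.680×10^-6 / 0.01014 = 0.856 mmol/kg

DIC = 0.856 mmol/kg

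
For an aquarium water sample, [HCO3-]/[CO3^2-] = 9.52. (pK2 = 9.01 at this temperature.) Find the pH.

pH = 8.03

From K2 = [H⁺][CO3^2-]/[HCO3-]:  pH = pK2 − log₁₀([HCO3-]/[CO3^2-])
log₁₀(9.52) = +0.979
pH = 9.01 − (+0.979) = 8.03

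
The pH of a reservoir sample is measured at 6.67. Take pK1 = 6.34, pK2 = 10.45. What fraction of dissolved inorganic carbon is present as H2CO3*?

α₀ = 1 / (1 + K1/[H⁺] + K1K2/[H⁺]²) = 1 / (1 + 10^+0.33 + 10^-3.45)
   = 1 / (1 + 2.1380 + 0.00035481) = 1/3.1383 = 0.3186

α₀ = 0.319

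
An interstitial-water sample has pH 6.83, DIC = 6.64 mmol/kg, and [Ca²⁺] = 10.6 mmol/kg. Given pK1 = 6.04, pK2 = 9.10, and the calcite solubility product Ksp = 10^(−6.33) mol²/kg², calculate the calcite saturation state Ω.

α₂ = 1 / (1 + [H⁺]/K2 + [H⁺]²/(K1K2)) = 1 / (1 + 10^+2.27 + 10^+1.48)
   = 1 / (1 + 186.21 + 30.200) = 1/217.41 = 0.004600
[CO3²⁻] = α₂ × DIC = 0.004600 × 6.64 = 0.03054 mmol/kg
Ksp = 10^(−6.33) = 4.677×10^-7
Ω = [Ca²⁺][CO3²⁻]/Ksp = (10.6×10^-3)(3.054×10^-5) / 4.677×10^-7 = 0.692

Ω = 0.692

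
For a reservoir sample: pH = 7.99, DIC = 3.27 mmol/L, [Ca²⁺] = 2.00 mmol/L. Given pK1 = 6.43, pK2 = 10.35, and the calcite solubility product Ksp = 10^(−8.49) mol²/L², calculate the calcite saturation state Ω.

Ω = 8.55

α₂ = 1 / (1 + [H⁺]/K2 + [H⁺]²/(K1K2)) = 1 / (1 + 10^+2.36 + 10^+0.80)
   = 1 / (1 + 229.09 + 6.3096) = 1/236.40 = 0.004230
[CO3²⁻] = α₂ × DIC = 0.004230 × 3.27 = 0.01383 mmol/L = 13.83 μmol/L
Ksp = 10^(−8.49) = 3.236×10^-9
Ω = [Ca²⁺][CO3²⁻]/Ksp = (2.00×10^-3)(1.383×10^-5) / 3.236×10^-9 = 8.55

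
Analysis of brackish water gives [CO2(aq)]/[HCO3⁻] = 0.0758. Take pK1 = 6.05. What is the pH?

From K1 = [H⁺][HCO3⁻]/[CO2(aq)]:  pH = pK1 − log₁₀([CO2(aq)]/[HCO3⁻])
log₁₀(0.0758) = -1.120
pH = 6.05 − (-1.120) = 7.17

pH = 7.17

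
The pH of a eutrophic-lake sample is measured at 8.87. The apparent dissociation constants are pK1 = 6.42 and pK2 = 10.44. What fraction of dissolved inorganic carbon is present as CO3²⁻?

α₂ = 1 / (1 + [H⁺]/K2 + [H⁺]²/(K1K2)) = 1 / (1 + 10^+1.57 + 10^-0.88)
   = 1 / (1 + 37.154 + 0.13183) = 1/38.285 = 0.02612

α₂ = 0.0261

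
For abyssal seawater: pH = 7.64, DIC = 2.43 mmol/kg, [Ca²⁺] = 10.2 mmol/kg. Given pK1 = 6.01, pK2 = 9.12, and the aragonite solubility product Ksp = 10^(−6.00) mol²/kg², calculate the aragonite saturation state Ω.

Ω = 0.777

α₂ = 1 / (1 + [H⁺]/K2 + [H⁺]²/(K1K2)) = 1 / (1 + 10^+1.48 + 10^-0.15)
   = 1 / (1 + 30.200 + 0.70795) = 1/31.907 = 0.03134
[CO3²⁻] = α₂ × DIC = 0.03134 × 2.43 = 0.07616 mmol/kg
Ksp = 10^(−6.00) = 1.000×10^-6
Ω = [Ca²⁺][CO3²⁻]/Ksp = (10.2×10^-3)(7.616×10^-5) / 1.000×10^-6 = 0.777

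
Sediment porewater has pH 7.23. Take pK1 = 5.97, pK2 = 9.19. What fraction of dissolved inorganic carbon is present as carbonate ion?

α₂ = 0.0103

α₂ = 1 / (1 + [H⁺]/K2 + [H⁺]²/(K1K2)) = 1 / (1 + 10^+1.96 + 10^+0.70)
   = 1 / (1 + 91.201 + 5.0119) = 1/97.213 = 0.01029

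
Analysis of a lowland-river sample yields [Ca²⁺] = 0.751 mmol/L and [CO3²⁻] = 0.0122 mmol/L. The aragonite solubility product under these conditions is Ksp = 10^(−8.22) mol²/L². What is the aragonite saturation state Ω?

Ksp = 10^(−8.22) = 6.026×10^-9
Ω = [Ca²⁺][CO3²⁻]/Ksp = (0.751×10^-3)(0.0122×10^-3) / 6.026×10^-9 = 1.52

Ω = 1.52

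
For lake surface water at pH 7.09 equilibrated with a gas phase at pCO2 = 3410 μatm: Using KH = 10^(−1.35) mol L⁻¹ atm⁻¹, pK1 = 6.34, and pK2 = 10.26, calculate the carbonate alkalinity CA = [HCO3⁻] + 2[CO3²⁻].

CA = 0.858 mmol/L

[CO2*] = KH · pCO2 = 10^(−1.35) × 3410×10^-6 = 1.523×10^-4 mol/L
α₀ = 1/(1 + K1/[H⁺] + K1K2/[H⁺]²) = 1/(1 + 10^+0.75 + 10^-2.42) = 0.1509
DIC = [CO2*]/α₀ = 1.523×10^-4 / 0.1509 = 1.009 mmol/L
CA = (α₁ + 2α₂)·DIC = (0.8485 + 2×0.0005737) × 1.009 = 0.858 mmol/L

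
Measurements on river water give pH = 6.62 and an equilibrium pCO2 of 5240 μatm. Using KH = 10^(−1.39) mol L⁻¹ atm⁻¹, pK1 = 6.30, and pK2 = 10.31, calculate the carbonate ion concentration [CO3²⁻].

[CO3²⁻] = 0.0911 μmol/L

[CO2*] = KH · pCO2 = 10^(−1.39) × 5240×10^-6 = 2.135×10^-4 mol/L
α₀ = 1/(1 + K1/[H⁺] + K1K2/[H⁺]²) = 1/(1 + 10^+0.32 + 10^-3.37) = 0.3237
DIC = [CO2*]/α₀ = 2.135×10^-4 / 0.3237 = 0.6596 mmol/L
[CO3²⁻] = α₂·DIC; α₂ = 0.0001381, so [CO3²⁻] = 0.0001381 × 0.6596 = 9.11×10^-5 mmol/L = 0.0911 μmol/L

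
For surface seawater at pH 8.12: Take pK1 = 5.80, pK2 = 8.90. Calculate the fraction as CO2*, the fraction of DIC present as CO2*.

α₀ = 1 / (1 + K1/[H⁺] + K1K2/[H⁺]²) = 1 / (1 + 10^+2.32 + 10^+1.54)
   = 1 / (1 + 208.93 + 34.674) = 1/244.60 = 0.004088

α₀ = 0.00409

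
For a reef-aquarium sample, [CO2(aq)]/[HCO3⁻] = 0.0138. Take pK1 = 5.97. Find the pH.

pH = 7.83

From K1 = [H⁺][HCO3⁻]/[CO2(aq)]:  pH = pK1 − log₁₀([CO2(aq)]/[HCO3⁻])
log₁₀(0.0138) = -1.860
pH = 5.97 − (-1.860) = 7.83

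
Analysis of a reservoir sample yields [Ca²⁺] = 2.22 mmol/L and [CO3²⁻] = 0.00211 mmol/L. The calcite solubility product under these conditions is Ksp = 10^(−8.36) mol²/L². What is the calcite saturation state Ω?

Ksp = 10^(−8.36) = 4.365×10^-9
Ω = [Ca²⁺][CO3²⁻]/Ksp = (2.22×10^-3)(0.00211×10^-3) / 4.365×10^-9 = 1.07

Ω = 1.07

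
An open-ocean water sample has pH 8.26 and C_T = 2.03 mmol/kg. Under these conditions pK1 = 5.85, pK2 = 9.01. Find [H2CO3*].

[CO2*] = 6.68 μmol/kg

α₀ = 1 / (1 + K1/[H⁺] + K1K2/[H⁺]²) = 1 / (1 + 10^+2.41 + 10^+1.66)
   = 1 / (1 + 257.04 + 45.709) = 1/303.75 = 0.003292
[CO2*] = α₀ × DIC = 0.003292 × 2.03 = 0.00668 mmol/kg = 6.68 μmol/kg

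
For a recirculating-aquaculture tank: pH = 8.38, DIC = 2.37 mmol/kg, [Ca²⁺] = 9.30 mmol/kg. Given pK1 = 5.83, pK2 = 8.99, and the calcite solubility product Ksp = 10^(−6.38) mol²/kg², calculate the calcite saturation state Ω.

α₂ = 1 / (1 + [H⁺]/K2 + [H⁺]²/(K1K2)) = 1 / (1 + 10^+0.61 + 10^-1.94)
   = 1 / (1 + 4.0738 + 0.011482) = 1/5.0853 = 0.1966
[CO3²⁻] = α₂ × DIC = 0.1966 × 2.37 = 0.4661 mmol/kg
Ksp = 10^(−6.38) = 4.169×10^-7
Ω = [Ca²⁺][CO3²⁻]/Ksp = (9.30×10^-3)(4.661×10^-4) / 4.169×10^-7 = 10.4

Ω = 10.4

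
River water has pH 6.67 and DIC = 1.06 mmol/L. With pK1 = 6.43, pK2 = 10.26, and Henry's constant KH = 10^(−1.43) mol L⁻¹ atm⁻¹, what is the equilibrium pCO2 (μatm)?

α₀ = 1 / (1 + K1/[H⁺] + K1K2/[H⁺]²) = 1 / (1 + 10^+0.24 + 10^-3.35)
   = 1 / (1 + 1.7378 + 0.00044668) = 1/2.7382 = 0.3652
[CO2*] = α₀ × DIC = 0.3652 × 1.06 = 0.3871 mmol/L
pCO2 = [CO2*]/KH = 3.871×10^-4 / 3.715×10^-2 = 1.04×10^4 μatm

pCO2 = 1.04×10^4 μatm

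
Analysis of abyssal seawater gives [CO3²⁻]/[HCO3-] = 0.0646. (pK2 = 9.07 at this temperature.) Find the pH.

pH = 7.88

From K2 = [H⁺][CO3²⁻]/[HCO3-]:  pH = pK2 + log₁₀([CO3²⁻]/[HCO3-])
log₁₀(0.0646) = -1.190
pH = 9.07 + (-1.190) = 7.88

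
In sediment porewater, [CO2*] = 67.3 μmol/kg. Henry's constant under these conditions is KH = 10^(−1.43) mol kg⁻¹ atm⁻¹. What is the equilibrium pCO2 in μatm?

pCO2 = 1810 μatm

KH = 10^(−1.43) = 3.715×10^-2 mol kg⁻¹ atm⁻¹
pCO2 = [CO2*]/KH = 67.3×10^-6 / 3.715×10^-2 = 1.81×10^-3 atm = 1810 μatm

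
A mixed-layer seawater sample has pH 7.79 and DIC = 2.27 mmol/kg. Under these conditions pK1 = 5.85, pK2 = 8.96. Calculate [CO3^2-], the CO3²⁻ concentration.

[CO3²⁻] = 0.142 mmol/kg

α₂ = 1 / (1 + [H⁺]/K2 + [H⁺]²/(K1K2)) = 1 / (1 + 10^+1.17 + 10^-0.77)
   = 1 / (1 + 14.791 + 0.16982) = 1/15.961 = 0.06265
[CO3²⁻] = α₂ × DIC = 0.06265 × 2.27 = 0.142 mmol/kg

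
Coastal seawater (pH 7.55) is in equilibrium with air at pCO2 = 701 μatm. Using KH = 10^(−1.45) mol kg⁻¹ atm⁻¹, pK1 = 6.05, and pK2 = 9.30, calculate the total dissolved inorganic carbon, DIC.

[CO2*] = KH · pCO2 = 10^(−1.45) × 701×10^-6 = 2.487×10^-5 mol/kg
α₀ = 1/(1 + K1/[H⁺] + K1K2/[H⁺]²) = 1/(1 + 10^+1.50 + 10^-0.25) = 0.03013
DIC = [CO2*]/α₀ = 2.487×10^-5 / 0.03013 = 0.825 mmol/kg

DIC = 0.825 mmol/kg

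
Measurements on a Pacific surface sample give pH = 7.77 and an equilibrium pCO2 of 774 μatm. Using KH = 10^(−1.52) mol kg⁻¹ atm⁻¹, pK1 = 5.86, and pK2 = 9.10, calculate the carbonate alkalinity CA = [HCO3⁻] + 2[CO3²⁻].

[CO2*] = KH · pCO2 = 10^(−1.52) × 774×10^-6 = 2.337×10^-5 mol/kg
α₀ = 1/(1 + K1/[H⁺] + K1K2/[H⁺]²) = 1/(1 + 10^+1.91 + 10^+0.58) = 0.01162
DIC = [CO2*]/α₀ = 2.337×10^-5 / 0.01162 = 2.012 mmol/kg
CA = (α₁ + 2α₂)·DIC = (0.9442 + 2×0.04416) × 2.012 = 2.08 mmol/kg

CA = 2.08 mmol/kg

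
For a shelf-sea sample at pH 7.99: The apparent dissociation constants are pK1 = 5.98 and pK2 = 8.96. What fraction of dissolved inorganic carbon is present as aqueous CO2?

α₀ = 1 / (1 + K1/[H⁺] + K1K2/[H⁺]²) = 1 / (1 + 10^+2.01 + 10^+1.04)
   = 1 / (1 + 102.33 + 10.965) = 1/114.29 = 0.008749

α₀ = 0.00875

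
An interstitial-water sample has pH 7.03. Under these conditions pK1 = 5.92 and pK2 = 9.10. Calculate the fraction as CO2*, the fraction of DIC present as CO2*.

α₀ = 1 / (1 + K1/[H⁺] + K1K2/[H⁺]²) = 1 / (1 + 10^+1.11 + 10^-0.96)
   = 1 / (1 + 12.882 + 0.10965) = 1/13.992 = 0.07147

α₀ = 0.0715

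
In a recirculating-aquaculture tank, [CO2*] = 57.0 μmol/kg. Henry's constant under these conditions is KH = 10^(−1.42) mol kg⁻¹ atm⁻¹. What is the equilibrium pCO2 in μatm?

pCO2 = 1500 μatm

KH = 10^(−1.42) = 3.802×10^-2 mol kg⁻¹ atm⁻¹
pCO2 = [CO2*]/KH = 57.0×10^-6 / 3.802×10^-2 = 1.50×10^-3 atm = 1500 μatm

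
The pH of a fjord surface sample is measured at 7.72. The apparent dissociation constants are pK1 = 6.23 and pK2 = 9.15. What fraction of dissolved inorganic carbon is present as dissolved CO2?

α₀ = 1 / (1 + K1/[H⁺] + K1K2/[H⁺]²) = 1 / (1 + 10^+1.49 + 10^+0.06)
   = 1 / (1 + 30.903 + 1.1482) = 1/33.051 = 0.03026

α₀ = 0.0303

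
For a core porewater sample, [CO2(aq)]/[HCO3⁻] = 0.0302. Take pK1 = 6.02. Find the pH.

pH = 7.54

From K1 = [H⁺][HCO3⁻]/[CO2(aq)]:  pH = pK1 − log₁₀([CO2(aq)]/[HCO3⁻])
log₁₀(0.0302) = -1.520
pH = 6.02 − (-1.520) = 7.54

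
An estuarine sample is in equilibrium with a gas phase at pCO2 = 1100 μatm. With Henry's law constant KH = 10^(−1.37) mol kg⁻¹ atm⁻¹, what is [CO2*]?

KH = 10^(−1.37) = 4.266×10^-2 mol kg⁻¹ atm⁻¹
[CO2*] = KH · pCO2 = 4.266×10^-2 × 1100×10^-6 atm = 4.69×10^-5 mol/kg

[CO2*] = 46.9 μmol/kg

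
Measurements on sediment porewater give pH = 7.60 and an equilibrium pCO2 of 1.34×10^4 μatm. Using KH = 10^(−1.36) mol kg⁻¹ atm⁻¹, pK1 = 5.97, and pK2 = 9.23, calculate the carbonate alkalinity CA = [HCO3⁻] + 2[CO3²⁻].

CA = 26.1 mmol/kg

[CO2*] = KH · pCO2 = 10^(−1.36) × 1.34×10^4×10^-6 = 5.849×10^-4 mol/kg
α₀ = 1/(1 + K1/[H⁺] + K1K2/[H⁺]²) = 1/(1 + 10^+1.63 + 10^+0.00) = 0.02239
DIC = [CO2*]/α₀ = 5.849×10^-4 / 0.02239 = 26.12 mmol/kg
CA = (α₁ + 2α₂)·DIC = (0.9552 + 2×0.02239) × 26.12 = 26.1 mmol/kg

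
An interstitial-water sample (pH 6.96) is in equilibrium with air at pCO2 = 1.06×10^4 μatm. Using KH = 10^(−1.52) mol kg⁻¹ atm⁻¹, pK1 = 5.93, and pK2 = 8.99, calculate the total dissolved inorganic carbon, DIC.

[CO2*] = KH · pCO2 = 10^(−1.52) × 1.06×10^4×10^-6 = 3.201×10^-4 mol/kg
α₀ = 1/(1 + K1/[H⁺] + K1K2/[H⁺]²) = 1/(1 + 10^+1.03 + 10^-1.00) = 0.08464
DIC = [CO2*]/α₀ = 3.201×10^-4 / 0.08464 = 3.78 mmol/kg

DIC = 3.78 mmol/kg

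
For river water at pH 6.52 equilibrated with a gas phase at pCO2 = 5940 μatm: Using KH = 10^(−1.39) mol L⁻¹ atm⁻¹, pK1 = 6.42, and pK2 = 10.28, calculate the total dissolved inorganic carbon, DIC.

DIC = 0.547 mmol/L

[CO2*] = KH · pCO2 = 10^(−1.39) × 5940×10^-6 = 2.420×10^-4 mol/L
α₀ = 1/(1 + K1/[H⁺] + K1K2/[H⁺]²) = 1/(1 + 10^+0.10 + 10^-3.66) = 0.4426
DIC = [CO2*]/α₀ = 2.420×10^-4 / 0.4426 = 0.547 mmol/L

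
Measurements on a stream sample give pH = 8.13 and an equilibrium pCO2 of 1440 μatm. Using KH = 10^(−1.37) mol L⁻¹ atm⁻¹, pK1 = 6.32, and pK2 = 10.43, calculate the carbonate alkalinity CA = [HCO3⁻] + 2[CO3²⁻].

[CO2*] = KH · pCO2 = 10^(−1.37) × 1440×10^-6 = 6.143×10^-5 mol/L
α₀ = 1/(1 + K1/[H⁺] + K1K2/[H⁺]²) = 1/(1 + 10^+1.81 + 10^-0.49) = 0.01518
DIC = [CO2*]/α₀ = 6.143×10^-5 / 0.01518 = 4.047 mmol/L
CA = (α₁ + 2α₂)·DIC = (0.9799 + 2×0.004911) × 4.047 = 4.01 mmol/L

CA = 4.01 mmol/L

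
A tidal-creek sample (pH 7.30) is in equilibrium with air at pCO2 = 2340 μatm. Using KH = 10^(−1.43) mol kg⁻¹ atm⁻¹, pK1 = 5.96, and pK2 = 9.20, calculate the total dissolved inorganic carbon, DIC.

DIC = 2.01 mmol/kg

[CO2*] = KH · pCO2 = 10^(−1.43) × 2340×10^-6 = 8.694×10^-5 mol/kg
α₀ = 1/(1 + K1/[H⁺] + K1K2/[H⁺]²) = 1/(1 + 10^+1.34 + 10^-0.56) = 0.04319
DIC = [CO2*]/α₀ = 8.694×10^-5 / 0.04319 = 2.01 mmol/kg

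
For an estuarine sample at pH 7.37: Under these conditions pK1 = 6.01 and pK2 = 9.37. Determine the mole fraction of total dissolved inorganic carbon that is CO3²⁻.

α₂ = 0.00949

α₂ = 1 / (1 + [H⁺]/K2 + [H⁺]²/(K1K2)) = 1 / (1 + 10^+2.00 + 10^+0.64)
   = 1 / (1 + 100.00 + 4.3652) = 1/105.37 = 0.009491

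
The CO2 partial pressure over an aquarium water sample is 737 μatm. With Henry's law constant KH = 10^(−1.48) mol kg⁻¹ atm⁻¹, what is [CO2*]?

[CO2*] = 24.4 μmol/kg

KH = 10^(−1.48) = 3.311×10^-2 mol kg⁻¹ atm⁻¹
[CO2*] = KH · pCO2 = 3.311×10^-2 × 737×10^-6 atm = 2.44×10^-5 mol/kg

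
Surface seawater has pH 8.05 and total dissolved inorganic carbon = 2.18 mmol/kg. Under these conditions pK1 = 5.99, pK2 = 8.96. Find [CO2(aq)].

α₀ = 1 / (1 + K1/[H⁺] + K1K2/[H⁺]²) = 1 / (1 + 10^+2.06 + 10^+1.15)
   = 1 / (1 + 114.82 + 14.125) = 1/129.94 = 0.007696
[CO2*] = α₀ × DIC = 0.007696 × 2.18 = 0.0168 mmol/kg = 16.8 μmol/kg

[CO2*] = 16.8 μmol/kg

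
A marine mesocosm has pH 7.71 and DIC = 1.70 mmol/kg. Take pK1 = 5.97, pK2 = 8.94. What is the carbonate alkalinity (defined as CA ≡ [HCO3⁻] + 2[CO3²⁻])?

CA = [HCO3⁻] + 2[CO3²⁻] = (α₁ + 2α₂)·DIC
At pH 7.71: [H⁺]/K1 = 10^-1.74 = 0.018197, K2/[H⁺] = 10^-1.23 = 0.058884
α₁ = 1/(1 + 0.018197 + 0.058884) = 1/1.0771 = 0.9284; α₂ = α₁·K2/[H⁺] = 0.05467
α₁ + 2α₂ = 1.0378
CA = 1.0378 × 1.70 = 1.76 mmol/kg

CA = 1.76 mmol/kg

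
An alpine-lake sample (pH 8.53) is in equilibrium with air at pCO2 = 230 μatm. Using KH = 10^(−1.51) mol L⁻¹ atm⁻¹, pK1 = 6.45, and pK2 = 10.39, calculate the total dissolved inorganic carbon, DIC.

DIC = 0.873 mmol/L

[CO2*] = KH · pCO2 = 10^(−1.51) × 230×10^-6 = 7.108×10^-6 mol/L
α₀ = 1/(1 + K1/[H⁺] + K1K2/[H⁺]²) = 1/(1 + 10^+2.08 + 10^+0.22) = 0.008138
DIC = [CO2*]/α₀ = 7.108×10^-6 / 0.008138 = 0.873 mmol/L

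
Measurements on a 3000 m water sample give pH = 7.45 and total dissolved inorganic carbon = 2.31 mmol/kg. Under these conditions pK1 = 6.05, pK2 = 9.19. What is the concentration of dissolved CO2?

α₀ = 1 / (1 + K1/[H⁺] + K1K2/[H⁺]²) = 1 / (1 + 10^+1.40 + 10^-0.34)
   = 1 / (1 + 25.119 + 0.45709) = 1/26.576 = 0.03763
[CO2*] = α₀ × DIC = 0.03763 × 2.31 = 0.0869 mmol/kg

[CO2*] = 0.0869 mmol/kg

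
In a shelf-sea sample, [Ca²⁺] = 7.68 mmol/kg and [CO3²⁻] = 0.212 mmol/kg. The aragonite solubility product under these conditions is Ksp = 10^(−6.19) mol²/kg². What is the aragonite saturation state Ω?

Ksp = 10^(−6.19) = 6.457×10^-7
Ω = [Ca²⁺][CO3²⁻]/Ksp = (7.68×10^-3)(0.212×10^-3) / 6.457×10^-7 = 2.52

Ω = 2.52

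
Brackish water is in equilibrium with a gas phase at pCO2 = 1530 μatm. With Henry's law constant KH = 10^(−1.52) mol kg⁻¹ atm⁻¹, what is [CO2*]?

[CO2*] = 46.2 μmol/kg

KH = 10^(−1.52) = 3.020×10^-2 mol kg⁻¹ atm⁻¹
[CO2*] = KH · pCO2 = 3.020×10^-2 × 1530×10^-6 atm = 4.62×10^-5 mol/kg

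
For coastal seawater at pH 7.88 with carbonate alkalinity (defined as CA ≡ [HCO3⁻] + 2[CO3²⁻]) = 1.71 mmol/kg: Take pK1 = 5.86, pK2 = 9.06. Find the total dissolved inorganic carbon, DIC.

DIC = 1.62 mmol/kg

CA = [HCO3⁻] + 2[CO3²⁻] = (α₁ + 2α₂)·DIC
At pH 7.88: [H⁺]/K1 = 10^-2.02 = 0.0095499, K2/[H⁺] = 10^-1.18 = 0.066069
α₁ = 1/(1 + 0.0095499 + 0.066069) = 1/1.0756 = 0.9297; α₂ = α₁·K2/[H⁺] = 0.06142
α₁ + 2α₂ = 1.0525
DIC = CA / (α₁ + 2α₂) = 1.71 / 1.0525 = 1.62 mmol/kg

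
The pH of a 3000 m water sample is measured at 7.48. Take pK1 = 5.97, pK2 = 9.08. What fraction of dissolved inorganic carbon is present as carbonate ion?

α₂ = 0.0238

α₂ = 1 / (1 + [H⁺]/K2 + [H⁺]²/(K1K2)) = 1 / (1 + 10^+1.60 + 10^+0.09)
   = 1 / (1 + 39.811 + 1.2303) = 1/42.041 = 0.02379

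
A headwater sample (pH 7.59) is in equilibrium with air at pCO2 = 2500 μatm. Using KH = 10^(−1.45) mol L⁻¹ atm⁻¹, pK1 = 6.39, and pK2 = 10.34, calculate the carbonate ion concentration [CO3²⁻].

[CO2*] = KH · pCO2 = 10^(−1.45) × 2500×10^-6 = 8.870×10^-5 mol/L
α₀ = 1/(1 + K1/[H⁺] + K1K2/[H⁺]²) = 1/(1 + 10^+1.20 + 10^-1.55) = 0.05925
DIC = [CO2*]/α₀ = 8.870×10^-5 / 0.05925 = 1.497 mmol/L
[CO3²⁻] = α₂·DIC; α₂ = 0.001670, so [CO3²⁻] = 0.001670 × 1.497 = 0.00250 mmol/L = 2.50 μmol/L

[CO3²⁻] = 2.50 μmol/L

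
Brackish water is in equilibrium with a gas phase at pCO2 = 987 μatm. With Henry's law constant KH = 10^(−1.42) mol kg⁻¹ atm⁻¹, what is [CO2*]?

KH = 10^(−1.42) = 3.802×10^-2 mol kg⁻¹ atm⁻¹
[CO2*] = KH · pCO2 = 3.802×10^-2 × 987×10^-6 atm = 3.75×10^-5 mol/kg

[CO2*] = 37.5 μmol/kg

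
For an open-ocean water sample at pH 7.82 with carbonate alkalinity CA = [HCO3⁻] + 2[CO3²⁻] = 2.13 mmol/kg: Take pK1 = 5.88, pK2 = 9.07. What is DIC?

CA = [HCO3⁻] + 2[CO3²⁻] = (α₁ + 2α₂)·DIC
At pH 7.82: [H⁺]/K1 = 10^-1.94 = 0.011482, K2/[H⁺] = 10^-1.25 = 0.056234
α₁ = 1/(1 + 0.011482 + 0.056234) = 1/1.0677 = 0.9366; α₂ = α₁·K2/[H⁺] = 0.05267
α₁ + 2α₂ = 1.0419
DIC = CA / (α₁ + 2α₂) = 2.13 / 1.0419 = 2.04 mmol/kg

DIC = 2.04 mmol/kg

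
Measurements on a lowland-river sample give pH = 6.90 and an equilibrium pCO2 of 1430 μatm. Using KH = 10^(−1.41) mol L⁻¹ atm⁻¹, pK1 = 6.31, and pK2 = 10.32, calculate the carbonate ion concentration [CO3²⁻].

[CO3²⁻] = 0.0823 μmol/L

[CO2*] = KH · pCO2 = 10^(−1.41) × 1430×10^-6 = 5.563×10^-5 mol/L
α₀ = 1/(1 + K1/[H⁺] + K1K2/[H⁺]²) = 1/(1 + 10^+0.59 + 10^-2.83) = 0.2044
DIC = [CO2*]/α₀ = 5.563×10^-5 / 0.2044 = 0.2722 mmol/L
[CO3²⁻] = α₂·DIC; α₂ = 0.0003024, so [CO3²⁻] = 0.0003024 × 0.2722 = 8.23×10^-5 mmol/L = 0.0823 μmol/L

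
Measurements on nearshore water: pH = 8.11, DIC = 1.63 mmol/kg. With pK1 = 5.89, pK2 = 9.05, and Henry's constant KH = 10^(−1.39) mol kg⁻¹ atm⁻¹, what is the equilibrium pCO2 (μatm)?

α₀ = 1 / (1 + K1/[H⁺] + K1K2/[H⁺]²) = 1 / (1 + 10^+2.22 + 10^+1.28)
   = 1 / (1 + 165.96 + 19.055) = 1/186.01 = 0.005376
[CO2*] = α₀ × DIC = 0.005376 × 1.63 = 0.008763 mmol/kg = 8.763 μmol/kg
pCO2 = [CO2*]/KH = 8.763×10^-6 / 4.074×10^-2 = 215 μatm

pCO2 = 215 μatm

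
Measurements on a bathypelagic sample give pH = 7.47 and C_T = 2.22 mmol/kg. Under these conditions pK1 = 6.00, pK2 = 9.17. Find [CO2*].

[CO2*] = 0.0714 mmol/kg

α₀ = 1 / (1 + K1/[H⁺] + K1K2/[H⁺]²) = 1 / (1 + 10^+1.47 + 10^-0.23)
   = 1 / (1 + 29.512 + 0.58884) = 1/31.101 = 0.03215
[CO2*] = α₀ × DIC = 0.03215 × 2.22 = 0.0714 mmol/kg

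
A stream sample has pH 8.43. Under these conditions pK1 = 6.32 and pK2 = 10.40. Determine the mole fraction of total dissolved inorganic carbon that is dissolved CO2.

α₀ = 0.00762

α₀ = 1 / (1 + K1/[H⁺] + K1K2/[H⁺]²) = 1 / (1 + 10^+2.11 + 10^+0.14)
   = 1 / (1 + 128.82 + 1.3804) = 1/131.21 = 0.007622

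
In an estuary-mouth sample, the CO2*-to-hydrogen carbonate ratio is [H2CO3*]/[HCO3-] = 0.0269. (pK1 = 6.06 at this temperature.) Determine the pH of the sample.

pH = 7.63

From K1 = [H⁺][HCO3-]/[H2CO3*]:  pH = pK1 − log₁₀([H2CO3*]/[HCO3-])
log₁₀(0.0269) = -1.570
pH = 6.06 − (-1.570) = 7.63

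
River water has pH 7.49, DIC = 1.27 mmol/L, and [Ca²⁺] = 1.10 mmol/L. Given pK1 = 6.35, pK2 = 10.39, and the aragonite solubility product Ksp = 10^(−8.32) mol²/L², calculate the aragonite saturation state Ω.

Ω = 0.342

α₂ = 1 / (1 + [H⁺]/K2 + [H⁺]²/(K1K2)) = 1 / (1 + 10^+2.90 + 10^+1.76)
   = 1 / (1 + 794.33 + 57.544) = 1/852.87 = 0.001173
[CO3²⁻] = α₂ × DIC = 0.001173 × 1.27 = 0.001489 mmol/L = 1.489 μmol/L
Ksp = 10^(−8.32) = 4.786×10^-9
Ω = [Ca²⁺][CO3²⁻]/Ksp = (1.10×10^-3)(1.489×10^-6) / 4.786×10^-9 = 0.342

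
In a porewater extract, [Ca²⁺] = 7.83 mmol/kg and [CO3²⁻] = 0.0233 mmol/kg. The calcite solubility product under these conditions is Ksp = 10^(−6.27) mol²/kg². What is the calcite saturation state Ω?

Ω = 0.340

Ksp = 10^(−6.27) = 5.370×10^-7
Ω = [Ca²⁺][CO3²⁻]/Ksp = (7.83×10^-3)(0.0233×10^-3) / 5.370×10^-7 = 0.340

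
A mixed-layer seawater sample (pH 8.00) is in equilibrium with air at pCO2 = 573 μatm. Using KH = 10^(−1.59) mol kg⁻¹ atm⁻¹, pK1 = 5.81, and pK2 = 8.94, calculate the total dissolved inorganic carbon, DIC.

[CO2*] = KH · pCO2 = 10^(−1.59) × 573×10^-6 = 1.473×10^-5 mol/kg
α₀ = 1/(1 + K1/[H⁺] + K1K2/[H⁺]²) = 1/(1 + 10^+2.19 + 10^+1.25) = 0.005758
DIC = [CO2*]/α₀ = 1.473×10^-5 / 0.005758 = 2.56 mmol/kg

DIC = 2.56 mmol/kg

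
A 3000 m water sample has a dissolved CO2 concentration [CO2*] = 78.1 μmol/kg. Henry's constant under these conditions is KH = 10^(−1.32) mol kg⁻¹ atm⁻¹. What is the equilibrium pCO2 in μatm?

pCO2 = 1630 μatm

KH = 10^(−1.32) = 4.786×10^-2 mol kg⁻¹ atm⁻¹
pCO2 = [CO2*]/KH = 78.1×10^-6 / 4.786×10^-2 = 1.63×10^-3 atm = 1630 μatm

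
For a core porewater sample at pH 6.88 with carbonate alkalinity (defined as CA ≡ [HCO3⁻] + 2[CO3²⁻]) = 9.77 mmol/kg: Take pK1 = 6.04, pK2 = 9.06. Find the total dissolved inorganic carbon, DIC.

CA = [HCO3⁻] + 2[CO3²⁻] = (α₁ + 2α₂)·DIC
At pH 6.88: [H⁺]/K1 = 10^-0.84 = 0.14454, K2/[H⁺] = 10^-2.18 = 0.0066069
α₁ = 1/(1 + 0.14454 + 0.0066069) = 1/1.1512 = 0.8687; α₂ = α₁·K2/[H⁺] = 0.005739
α₁ + 2α₂ = 0.8802
DIC = CA / (α₁ + 2α₂) = 9.77 / 0.8802 = 11.1 mmol/kg

DIC = 11.1 mmol/kg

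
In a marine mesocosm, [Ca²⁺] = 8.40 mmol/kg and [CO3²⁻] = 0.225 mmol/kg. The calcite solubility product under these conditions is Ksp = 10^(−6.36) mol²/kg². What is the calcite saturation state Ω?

Ksp = 10^(−6.36) = 4.365×10^-7
Ω = [Ca²⁺][CO3²⁻]/Ksp = (8.40×10^-3)(0.225×10^-3) / 4.365×10^-7 = 4.33

Ω = 4.33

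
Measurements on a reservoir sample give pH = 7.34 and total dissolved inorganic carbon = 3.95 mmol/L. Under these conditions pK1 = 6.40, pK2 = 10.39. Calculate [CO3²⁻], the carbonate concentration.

α₂ = 1 / (1 + [H⁺]/K2 + [H⁺]²/(K1K2)) = 1 / (1 + 10^+3.05 + 10^+2.11)
   = 1 / (1 + 1122.0 + 128.82) = 1/1251.8 = 0.0007988
[CO3²⁻] = α₂ × DIC = 0.0007988 × 3.95 = 0.00316 mmol/L = 3.16 μmol/L

[CO3²⁻] = 3.16 μmol/L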